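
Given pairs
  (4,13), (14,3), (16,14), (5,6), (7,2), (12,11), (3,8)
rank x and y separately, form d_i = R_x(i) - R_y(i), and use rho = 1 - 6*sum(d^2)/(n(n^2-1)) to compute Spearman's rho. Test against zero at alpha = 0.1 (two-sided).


Step 1: Rank x and y separately (midranks; no ties here).
rank(x): 4->2, 14->6, 16->7, 5->3, 7->4, 12->5, 3->1
rank(y): 13->6, 3->2, 14->7, 6->3, 2->1, 11->5, 8->4
Step 2: d_i = R_x(i) - R_y(i); compute d_i^2.
  (2-6)^2=16, (6-2)^2=16, (7-7)^2=0, (3-3)^2=0, (4-1)^2=9, (5-5)^2=0, (1-4)^2=9
sum(d^2) = 50.
Step 3: rho = 1 - 6*50 / (7*(7^2 - 1)) = 1 - 300/336 = 0.107143.
Step 4: Under H0, t = rho * sqrt((n-2)/(1-rho^2)) = 0.2410 ~ t(5).
Step 5: Two-sided p-value from the t-distribution with 5 df = 0.819151.
Step 6: alpha = 0.1. fail to reject H0.

rho = 0.1071, p = 0.819151, fail to reject H0 at alpha = 0.1.


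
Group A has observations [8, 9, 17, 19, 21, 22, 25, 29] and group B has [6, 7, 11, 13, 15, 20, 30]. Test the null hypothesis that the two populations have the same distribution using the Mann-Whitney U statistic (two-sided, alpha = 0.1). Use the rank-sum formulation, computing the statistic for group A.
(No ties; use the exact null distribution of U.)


Step 1: Combine and sort all 15 observations; assign midranks.
sorted (value, group): (6,Y), (7,Y), (8,X), (9,X), (11,Y), (13,Y), (15,Y), (17,X), (19,X), (20,Y), (21,X), (22,X), (25,X), (29,X), (30,Y)
ranks: 6->1, 7->2, 8->3, 9->4, 11->5, 13->6, 15->7, 17->8, 19->9, 20->10, 21->11, 22->12, 25->13, 29->14, 30->15
Step 2: Rank sum for X: R1 = 3 + 4 + 8 + 9 + 11 + 12 + 13 + 14 = 74.
Step 3: U_X = R1 - n1(n1+1)/2 = 74 - 8*9/2 = 74 - 36 = 38.
       U_Y = n1*n2 - U_X = 56 - 38 = 18.
Step 4: No ties, so the exact null distribution of U (based on enumerating the C(15,8) = 6435 equally likely rank assignments) gives the two-sided p-value.
Step 5: p-value = 0.280963; compare to alpha = 0.1. fail to reject H0.

U_X = 38, p = 0.280963, fail to reject H0 at alpha = 0.1.


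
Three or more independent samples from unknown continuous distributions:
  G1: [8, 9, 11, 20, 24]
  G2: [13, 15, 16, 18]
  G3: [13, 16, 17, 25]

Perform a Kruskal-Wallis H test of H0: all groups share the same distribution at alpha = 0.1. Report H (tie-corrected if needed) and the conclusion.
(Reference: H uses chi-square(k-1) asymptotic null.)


Step 1: Combine all N = 13 observations and assign midranks.
sorted (value, group, rank): (8,G1,1), (9,G1,2), (11,G1,3), (13,G2,4.5), (13,G3,4.5), (15,G2,6), (16,G2,7.5), (16,G3,7.5), (17,G3,9), (18,G2,10), (20,G1,11), (24,G1,12), (25,G3,13)
Step 2: Sum ranks within each group.
R_1 = 29 (n_1 = 5)
R_2 = 28 (n_2 = 4)
R_3 = 34 (n_3 = 4)
Step 3: H = 12/(N(N+1)) * sum(R_i^2/n_i) - 3(N+1)
     = 12/(13*14) * (29^2/5 + 28^2/4 + 34^2/4) - 3*14
     = 0.065934 * 653.2 - 42
     = 1.068132.
Step 4: Ties present; correction factor C = 1 - 12/(13^3 - 13) = 0.994505. Corrected H = 1.068132 / 0.994505 = 1.074033.
Step 5: Under H0, H ~ chi^2(2); p-value = 0.584489.
Step 6: alpha = 0.1. fail to reject H0.

H = 1.0740, df = 2, p = 0.584489, fail to reject H0.


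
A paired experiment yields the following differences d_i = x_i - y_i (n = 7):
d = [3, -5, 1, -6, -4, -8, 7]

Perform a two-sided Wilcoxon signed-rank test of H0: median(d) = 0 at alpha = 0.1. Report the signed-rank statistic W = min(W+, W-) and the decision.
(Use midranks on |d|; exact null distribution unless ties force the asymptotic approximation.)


Step 1: Drop any zero differences (none here) and take |d_i|.
|d| = [3, 5, 1, 6, 4, 8, 7]
Step 2: Midrank |d_i| (ties get averaged ranks).
ranks: |3|->2, |5|->4, |1|->1, |6|->5, |4|->3, |8|->7, |7|->6
Step 3: Attach original signs; sum ranks with positive sign and with negative sign.
W+ = 2 + 1 + 6 = 9
W- = 4 + 5 + 3 + 7 = 19
(Check: W+ + W- = 28 should equal n(n+1)/2 = 28.)
Step 4: Test statistic W = min(W+, W-) = 9.
Step 5: No ties, so the exact null distribution over the 2^7 = 128 sign assignments gives the two-sided p-value = 0.468750.
Step 6: alpha = 0.1. fail to reject H0.

W+ = 9, W- = 19, W = min = 9, p = 0.468750, fail to reject H0.


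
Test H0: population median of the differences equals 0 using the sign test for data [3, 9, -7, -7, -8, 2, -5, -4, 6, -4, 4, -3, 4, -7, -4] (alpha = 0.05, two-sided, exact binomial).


Step 1: Discard zero differences. Original n = 15; n_eff = number of nonzero differences = 15.
Nonzero differences (with sign): +3, +9, -7, -7, -8, +2, -5, -4, +6, -4, +4, -3, +4, -7, -4
Step 2: Count signs: positive = 6, negative = 9.
Step 3: Under H0: P(positive) = 0.5, so the number of positives S ~ Bin(15, 0.5).
Step 4: Two-sided exact p-value = sum of Bin(15,0.5) probabilities at or below the observed probability = 0.607239.
Step 5: alpha = 0.05. fail to reject H0.

n_eff = 15, pos = 6, neg = 9, p = 0.607239, fail to reject H0.


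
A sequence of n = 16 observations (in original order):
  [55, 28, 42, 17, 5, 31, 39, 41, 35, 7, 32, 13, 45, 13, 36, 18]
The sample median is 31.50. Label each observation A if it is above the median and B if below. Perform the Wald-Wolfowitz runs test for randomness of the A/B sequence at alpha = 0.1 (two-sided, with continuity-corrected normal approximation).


Step 1: Compute median = 31.50; label A = above, B = below.
Labels in order: ABABBBAAABABABAB  (n_A = 8, n_B = 8)
Step 2: Count runs R = 12.
Step 3: Under H0 (random ordering), E[R] = 2*n_A*n_B/(n_A+n_B) + 1 = 2*8*8/16 + 1 = 9.0000.
        Var[R] = 2*n_A*n_B*(2*n_A*n_B - n_A - n_B) / ((n_A+n_B)^2 * (n_A+n_B-1)) = 14336/3840 = 3.7333.
        SD[R] = 1.9322.
Step 4: Continuity-corrected z = (R - 0.5 - E[R]) / SD[R] = (12 - 0.5 - 9.0000) / 1.9322 = 1.2939.
Step 5: Two-sided p-value via normal approximation = 2*(1 - Phi(|z|)) = 0.195709.
Step 6: alpha = 0.1. fail to reject H0.

R = 12, z = 1.2939, p = 0.195709, fail to reject H0.


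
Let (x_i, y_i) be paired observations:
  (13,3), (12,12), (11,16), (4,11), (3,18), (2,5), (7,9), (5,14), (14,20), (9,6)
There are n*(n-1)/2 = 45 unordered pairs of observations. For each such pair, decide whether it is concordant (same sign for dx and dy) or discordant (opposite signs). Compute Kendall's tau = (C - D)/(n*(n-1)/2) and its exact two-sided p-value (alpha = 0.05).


Step 1: Enumerate the 45 unordered pairs (i,j) with i<j and classify each by sign(x_j-x_i) * sign(y_j-y_i).
  (1,2):dx=-1,dy=+9->D; (1,3):dx=-2,dy=+13->D; (1,4):dx=-9,dy=+8->D; (1,5):dx=-10,dy=+15->D
  (1,6):dx=-11,dy=+2->D; (1,7):dx=-6,dy=+6->D; (1,8):dx=-8,dy=+11->D; (1,9):dx=+1,dy=+17->C
  (1,10):dx=-4,dy=+3->D; (2,3):dx=-1,dy=+4->D; (2,4):dx=-8,dy=-1->C; (2,5):dx=-9,dy=+6->D
  (2,6):dx=-10,dy=-7->C; (2,7):dx=-5,dy=-3->C; (2,8):dx=-7,dy=+2->D; (2,9):dx=+2,dy=+8->C
  (2,10):dx=-3,dy=-6->C; (3,4):dx=-7,dy=-5->C; (3,5):dx=-8,dy=+2->D; (3,6):dx=-9,dy=-11->C
  (3,7):dx=-4,dy=-7->C; (3,8):dx=-6,dy=-2->C; (3,9):dx=+3,dy=+4->C; (3,10):dx=-2,dy=-10->C
  (4,5):dx=-1,dy=+7->D; (4,6):dx=-2,dy=-6->C; (4,7):dx=+3,dy=-2->D; (4,8):dx=+1,dy=+3->C
  (4,9):dx=+10,dy=+9->C; (4,10):dx=+5,dy=-5->D; (5,6):dx=-1,dy=-13->C; (5,7):dx=+4,dy=-9->D
  (5,8):dx=+2,dy=-4->D; (5,9):dx=+11,dy=+2->C; (5,10):dx=+6,dy=-12->D; (6,7):dx=+5,dy=+4->C
  (6,8):dx=+3,dy=+9->C; (6,9):dx=+12,dy=+15->C; (6,10):dx=+7,dy=+1->C; (7,8):dx=-2,dy=+5->D
  (7,9):dx=+7,dy=+11->C; (7,10):dx=+2,dy=-3->D; (8,9):dx=+9,dy=+6->C; (8,10):dx=+4,dy=-8->D
  (9,10):dx=-5,dy=-14->C
Step 2: C = 24, D = 21, total pairs = 45.
Step 3: tau = (C - D)/(n(n-1)/2) = (24 - 21)/45 = 0.066667.
Step 4: Exact two-sided p-value (enumerate n! = 3628800 permutations of y under H0): p = 0.861801.
Step 5: alpha = 0.05. fail to reject H0.

tau_b = 0.0667 (C=24, D=21), p = 0.861801, fail to reject H0.


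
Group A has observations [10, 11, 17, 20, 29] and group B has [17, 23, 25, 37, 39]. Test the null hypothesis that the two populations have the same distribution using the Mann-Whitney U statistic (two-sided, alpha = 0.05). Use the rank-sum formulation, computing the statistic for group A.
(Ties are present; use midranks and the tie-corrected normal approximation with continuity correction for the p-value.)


Step 1: Combine and sort all 10 observations; assign midranks.
sorted (value, group): (10,X), (11,X), (17,X), (17,Y), (20,X), (23,Y), (25,Y), (29,X), (37,Y), (39,Y)
ranks: 10->1, 11->2, 17->3.5, 17->3.5, 20->5, 23->6, 25->7, 29->8, 37->9, 39->10
Step 2: Rank sum for X: R1 = 1 + 2 + 3.5 + 5 + 8 = 19.5.
Step 3: U_X = R1 - n1(n1+1)/2 = 19.5 - 5*6/2 = 19.5 - 15 = 4.5.
       U_Y = n1*n2 - U_X = 25 - 4.5 = 20.5.
Step 4: Ties are present, so use the tie-corrected normal approximation (with continuity correction) for the p-value.
Step 5: p-value = 0.116074; compare to alpha = 0.05. fail to reject H0.

U_X = 4.5, p = 0.116074, fail to reject H0 at alpha = 0.05.


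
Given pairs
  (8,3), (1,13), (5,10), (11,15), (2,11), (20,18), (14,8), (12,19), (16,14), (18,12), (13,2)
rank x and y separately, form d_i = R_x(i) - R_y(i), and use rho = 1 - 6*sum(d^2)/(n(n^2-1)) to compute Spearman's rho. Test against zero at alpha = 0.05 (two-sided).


Step 1: Rank x and y separately (midranks; no ties here).
rank(x): 8->4, 1->1, 5->3, 11->5, 2->2, 20->11, 14->8, 12->6, 16->9, 18->10, 13->7
rank(y): 3->2, 13->7, 10->4, 15->9, 11->5, 18->10, 8->3, 19->11, 14->8, 12->6, 2->1
Step 2: d_i = R_x(i) - R_y(i); compute d_i^2.
  (4-2)^2=4, (1-7)^2=36, (3-4)^2=1, (5-9)^2=16, (2-5)^2=9, (11-10)^2=1, (8-3)^2=25, (6-11)^2=25, (9-8)^2=1, (10-6)^2=16, (7-1)^2=36
sum(d^2) = 170.
Step 3: rho = 1 - 6*170 / (11*(11^2 - 1)) = 1 - 1020/1320 = 0.227273.
Step 4: Under H0, t = rho * sqrt((n-2)/(1-rho^2)) = 0.7001 ~ t(9).
Step 5: Two-sided p-value from the t-distribution with 9 df = 0.501536.
Step 6: alpha = 0.05. fail to reject H0.

rho = 0.2273, p = 0.501536, fail to reject H0 at alpha = 0.05.


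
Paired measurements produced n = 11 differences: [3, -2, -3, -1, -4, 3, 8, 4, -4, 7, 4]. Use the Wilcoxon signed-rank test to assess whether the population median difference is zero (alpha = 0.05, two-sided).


Step 1: Drop any zero differences (none here) and take |d_i|.
|d| = [3, 2, 3, 1, 4, 3, 8, 4, 4, 7, 4]
Step 2: Midrank |d_i| (ties get averaged ranks).
ranks: |3|->4, |2|->2, |3|->4, |1|->1, |4|->7.5, |3|->4, |8|->11, |4|->7.5, |4|->7.5, |7|->10, |4|->7.5
Step 3: Attach original signs; sum ranks with positive sign and with negative sign.
W+ = 4 + 4 + 11 + 7.5 + 10 + 7.5 = 44
W- = 2 + 4 + 1 + 7.5 + 7.5 = 22
(Check: W+ + W- = 66 should equal n(n+1)/2 = 66.)
Step 4: Test statistic W = min(W+, W-) = 22.
Step 5: Ties in |d|, so use the tie-corrected normal approximation.
        E[W] = n(n+1)/4 = 11*12/4 = 33.
        Tie groups: |d|=3 (t=3), |d|=4 (t=4); sum(t^3 - t) = 84.
        Var[W] = n(n+1)(2n+1)/24 - sum(t^3-t)/48 = 3036/24 - 84/48 = 124.75.
        z = (W - E[W]) / sqrt(Var[W]) = (22 - 33) / 11.1692 = -0.9849.
        Two-sided p = 2*Phi(z) = 0.324695.
Step 6: alpha = 0.05. fail to reject H0.

W+ = 44, W- = 22, W = min = 22, p = 0.324695, fail to reject H0.


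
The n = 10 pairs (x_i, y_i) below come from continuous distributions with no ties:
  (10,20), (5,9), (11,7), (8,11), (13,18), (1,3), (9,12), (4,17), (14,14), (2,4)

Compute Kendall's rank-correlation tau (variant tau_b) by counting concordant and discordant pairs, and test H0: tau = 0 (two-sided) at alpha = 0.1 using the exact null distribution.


Step 1: Enumerate the 45 unordered pairs (i,j) with i<j and classify each by sign(x_j-x_i) * sign(y_j-y_i).
  (1,2):dx=-5,dy=-11->C; (1,3):dx=+1,dy=-13->D; (1,4):dx=-2,dy=-9->C; (1,5):dx=+3,dy=-2->D
  (1,6):dx=-9,dy=-17->C; (1,7):dx=-1,dy=-8->C; (1,8):dx=-6,dy=-3->C; (1,9):dx=+4,dy=-6->D
  (1,10):dx=-8,dy=-16->C; (2,3):dx=+6,dy=-2->D; (2,4):dx=+3,dy=+2->C; (2,5):dx=+8,dy=+9->C
  (2,6):dx=-4,dy=-6->C; (2,7):dx=+4,dy=+3->C; (2,8):dx=-1,dy=+8->D; (2,9):dx=+9,dy=+5->C
  (2,10):dx=-3,dy=-5->C; (3,4):dx=-3,dy=+4->D; (3,5):dx=+2,dy=+11->C; (3,6):dx=-10,dy=-4->C
  (3,7):dx=-2,dy=+5->D; (3,8):dx=-7,dy=+10->D; (3,9):dx=+3,dy=+7->C; (3,10):dx=-9,dy=-3->C
  (4,5):dx=+5,dy=+7->C; (4,6):dx=-7,dy=-8->C; (4,7):dx=+1,dy=+1->C; (4,8):dx=-4,dy=+6->D
  (4,9):dx=+6,dy=+3->C; (4,10):dx=-6,dy=-7->C; (5,6):dx=-12,dy=-15->C; (5,7):dx=-4,dy=-6->C
  (5,8):dx=-9,dy=-1->C; (5,9):dx=+1,dy=-4->D; (5,10):dx=-11,dy=-14->C; (6,7):dx=+8,dy=+9->C
  (6,8):dx=+3,dy=+14->C; (6,9):dx=+13,dy=+11->C; (6,10):dx=+1,dy=+1->C; (7,8):dx=-5,dy=+5->D
  (7,9):dx=+5,dy=+2->C; (7,10):dx=-7,dy=-8->C; (8,9):dx=+10,dy=-3->D; (8,10):dx=-2,dy=-13->C
  (9,10):dx=-12,dy=-10->C
Step 2: C = 33, D = 12, total pairs = 45.
Step 3: tau = (C - D)/(n(n-1)/2) = (33 - 12)/45 = 0.466667.
Step 4: Exact two-sided p-value (enumerate n! = 3628800 permutations of y under H0): p = 0.072550.
Step 5: alpha = 0.1. reject H0.

tau_b = 0.4667 (C=33, D=12), p = 0.072550, reject H0.


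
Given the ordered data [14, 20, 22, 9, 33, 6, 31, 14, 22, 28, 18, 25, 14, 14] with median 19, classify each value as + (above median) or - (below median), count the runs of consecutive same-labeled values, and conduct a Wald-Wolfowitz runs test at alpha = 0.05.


Step 1: Compute median = 19; label A = above, B = below.
Labels in order: BAABABABAABABB  (n_A = 7, n_B = 7)
Step 2: Count runs R = 11.
Step 3: Under H0 (random ordering), E[R] = 2*n_A*n_B/(n_A+n_B) + 1 = 2*7*7/14 + 1 = 8.0000.
        Var[R] = 2*n_A*n_B*(2*n_A*n_B - n_A - n_B) / ((n_A+n_B)^2 * (n_A+n_B-1)) = 8232/2548 = 3.2308.
        SD[R] = 1.7974.
Step 4: Continuity-corrected z = (R - 0.5 - E[R]) / SD[R] = (11 - 0.5 - 8.0000) / 1.7974 = 1.3909.
Step 5: Two-sided p-value via normal approximation = 2*(1 - Phi(|z|)) = 0.164264.
Step 6: alpha = 0.05. fail to reject H0.

R = 11, z = 1.3909, p = 0.164264, fail to reject H0.


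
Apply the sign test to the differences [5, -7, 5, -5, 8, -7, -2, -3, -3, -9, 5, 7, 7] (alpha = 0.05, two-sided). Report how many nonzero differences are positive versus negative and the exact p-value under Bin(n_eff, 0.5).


Step 1: Discard zero differences. Original n = 13; n_eff = number of nonzero differences = 13.
Nonzero differences (with sign): +5, -7, +5, -5, +8, -7, -2, -3, -3, -9, +5, +7, +7
Step 2: Count signs: positive = 6, negative = 7.
Step 3: Under H0: P(positive) = 0.5, so the number of positives S ~ Bin(13, 0.5).
Step 4: Two-sided exact p-value = sum of Bin(13,0.5) probabilities at or below the observed probability = 1.000000.
Step 5: alpha = 0.05. fail to reject H0.

n_eff = 13, pos = 6, neg = 7, p = 1.000000, fail to reject H0.


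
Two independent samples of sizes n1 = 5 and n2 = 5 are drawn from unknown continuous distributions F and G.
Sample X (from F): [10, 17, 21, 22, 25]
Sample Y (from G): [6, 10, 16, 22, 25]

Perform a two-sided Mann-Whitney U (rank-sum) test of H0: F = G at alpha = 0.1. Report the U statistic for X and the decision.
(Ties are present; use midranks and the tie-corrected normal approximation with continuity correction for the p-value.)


Step 1: Combine and sort all 10 observations; assign midranks.
sorted (value, group): (6,Y), (10,X), (10,Y), (16,Y), (17,X), (21,X), (22,X), (22,Y), (25,X), (25,Y)
ranks: 6->1, 10->2.5, 10->2.5, 16->4, 17->5, 21->6, 22->7.5, 22->7.5, 25->9.5, 25->9.5
Step 2: Rank sum for X: R1 = 2.5 + 5 + 6 + 7.5 + 9.5 = 30.5.
Step 3: U_X = R1 - n1(n1+1)/2 = 30.5 - 5*6/2 = 30.5 - 15 = 15.5.
       U_Y = n1*n2 - U_X = 25 - 15.5 = 9.5.
Step 4: Ties are present, so use the tie-corrected normal approximation (with continuity correction) for the p-value.
Step 5: p-value = 0.598161; compare to alpha = 0.1. fail to reject H0.

U_X = 15.5, p = 0.598161, fail to reject H0 at alpha = 0.1.


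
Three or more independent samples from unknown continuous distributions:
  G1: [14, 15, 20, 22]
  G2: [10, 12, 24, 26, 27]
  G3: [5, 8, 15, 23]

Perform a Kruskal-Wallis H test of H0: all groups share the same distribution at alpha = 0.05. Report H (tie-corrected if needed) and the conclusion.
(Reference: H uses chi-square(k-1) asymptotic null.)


Step 1: Combine all N = 13 observations and assign midranks.
sorted (value, group, rank): (5,G3,1), (8,G3,2), (10,G2,3), (12,G2,4), (14,G1,5), (15,G1,6.5), (15,G3,6.5), (20,G1,8), (22,G1,9), (23,G3,10), (24,G2,11), (26,G2,12), (27,G2,13)
Step 2: Sum ranks within each group.
R_1 = 28.5 (n_1 = 4)
R_2 = 43 (n_2 = 5)
R_3 = 19.5 (n_3 = 4)
Step 3: H = 12/(N(N+1)) * sum(R_i^2/n_i) - 3(N+1)
     = 12/(13*14) * (28.5^2/4 + 43^2/5 + 19.5^2/4) - 3*14
     = 0.065934 * 667.925 - 42
     = 2.039011.
Step 4: Ties present; correction factor C = 1 - 6/(13^3 - 13) = 0.997253. Corrected H = 2.039011 / 0.997253 = 2.044628.
Step 5: Under H0, H ~ chi^2(2); p-value = 0.359761.
Step 6: alpha = 0.05. fail to reject H0.

H = 2.0446, df = 2, p = 0.359761, fail to reject H0.


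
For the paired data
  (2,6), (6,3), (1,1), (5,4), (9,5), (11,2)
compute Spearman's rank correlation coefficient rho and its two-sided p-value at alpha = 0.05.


Step 1: Rank x and y separately (midranks; no ties here).
rank(x): 2->2, 6->4, 1->1, 5->3, 9->5, 11->6
rank(y): 6->6, 3->3, 1->1, 4->4, 5->5, 2->2
Step 2: d_i = R_x(i) - R_y(i); compute d_i^2.
  (2-6)^2=16, (4-3)^2=1, (1-1)^2=0, (3-4)^2=1, (5-5)^2=0, (6-2)^2=16
sum(d^2) = 34.
Step 3: rho = 1 - 6*34 / (6*(6^2 - 1)) = 1 - 204/210 = 0.028571.
Step 4: Under H0, t = rho * sqrt((n-2)/(1-rho^2)) = 0.0572 ~ t(4).
Step 5: Two-sided p-value from the t-distribution with 4 df = 0.957155.
Step 6: alpha = 0.05. fail to reject H0.

rho = 0.0286, p = 0.957155, fail to reject H0 at alpha = 0.05.


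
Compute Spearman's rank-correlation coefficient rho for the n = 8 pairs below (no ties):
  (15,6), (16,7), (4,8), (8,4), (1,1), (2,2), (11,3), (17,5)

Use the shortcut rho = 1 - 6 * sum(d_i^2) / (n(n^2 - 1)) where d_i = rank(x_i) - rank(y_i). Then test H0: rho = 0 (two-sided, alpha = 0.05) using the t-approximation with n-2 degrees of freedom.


Step 1: Rank x and y separately (midranks; no ties here).
rank(x): 15->6, 16->7, 4->3, 8->4, 1->1, 2->2, 11->5, 17->8
rank(y): 6->6, 7->7, 8->8, 4->4, 1->1, 2->2, 3->3, 5->5
Step 2: d_i = R_x(i) - R_y(i); compute d_i^2.
  (6-6)^2=0, (7-7)^2=0, (3-8)^2=25, (4-4)^2=0, (1-1)^2=0, (2-2)^2=0, (5-3)^2=4, (8-5)^2=9
sum(d^2) = 38.
Step 3: rho = 1 - 6*38 / (8*(8^2 - 1)) = 1 - 228/504 = 0.547619.
Step 4: Under H0, t = rho * sqrt((n-2)/(1-rho^2)) = 1.6031 ~ t(6).
Step 5: Two-sided p-value from the t-distribution with 6 df = 0.160026.
Step 6: alpha = 0.05. fail to reject H0.

rho = 0.5476, p = 0.160026, fail to reject H0 at alpha = 0.05.


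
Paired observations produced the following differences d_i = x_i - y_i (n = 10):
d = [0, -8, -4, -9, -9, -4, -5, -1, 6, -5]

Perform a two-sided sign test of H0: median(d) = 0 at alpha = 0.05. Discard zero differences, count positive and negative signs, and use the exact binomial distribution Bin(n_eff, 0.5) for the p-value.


Step 1: Discard zero differences. Original n = 10; n_eff = number of nonzero differences = 9.
Nonzero differences (with sign): -8, -4, -9, -9, -4, -5, -1, +6, -5
Step 2: Count signs: positive = 1, negative = 8.
Step 3: Under H0: P(positive) = 0.5, so the number of positives S ~ Bin(9, 0.5).
Step 4: Two-sided exact p-value = sum of Bin(9,0.5) probabilities at or below the observed probability = 0.039062.
Step 5: alpha = 0.05. reject H0.

n_eff = 9, pos = 1, neg = 8, p = 0.039062, reject H0.


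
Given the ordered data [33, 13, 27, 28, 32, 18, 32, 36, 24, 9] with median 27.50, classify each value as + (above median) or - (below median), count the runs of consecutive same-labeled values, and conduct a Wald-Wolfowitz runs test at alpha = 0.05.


Step 1: Compute median = 27.50; label A = above, B = below.
Labels in order: ABBAABAABB  (n_A = 5, n_B = 5)
Step 2: Count runs R = 6.
Step 3: Under H0 (random ordering), E[R] = 2*n_A*n_B/(n_A+n_B) + 1 = 2*5*5/10 + 1 = 6.0000.
        Var[R] = 2*n_A*n_B*(2*n_A*n_B - n_A - n_B) / ((n_A+n_B)^2 * (n_A+n_B-1)) = 2000/900 = 2.2222.
        SD[R] = 1.4907.
Step 4: R = E[R], so z = 0 with no continuity correction.
Step 5: Two-sided p-value via normal approximation = 2*(1 - Phi(|z|)) = 1.000000.
Step 6: alpha = 0.05. fail to reject H0.

R = 6, z = 0.0000, p = 1.000000, fail to reject H0.


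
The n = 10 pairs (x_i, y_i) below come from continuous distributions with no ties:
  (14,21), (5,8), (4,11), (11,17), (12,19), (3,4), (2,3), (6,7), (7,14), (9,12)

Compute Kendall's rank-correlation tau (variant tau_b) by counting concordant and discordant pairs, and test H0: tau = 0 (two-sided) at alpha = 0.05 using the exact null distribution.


Step 1: Enumerate the 45 unordered pairs (i,j) with i<j and classify each by sign(x_j-x_i) * sign(y_j-y_i).
  (1,2):dx=-9,dy=-13->C; (1,3):dx=-10,dy=-10->C; (1,4):dx=-3,dy=-4->C; (1,5):dx=-2,dy=-2->C
  (1,6):dx=-11,dy=-17->C; (1,7):dx=-12,dy=-18->C; (1,8):dx=-8,dy=-14->C; (1,9):dx=-7,dy=-7->C
  (1,10):dx=-5,dy=-9->C; (2,3):dx=-1,dy=+3->D; (2,4):dx=+6,dy=+9->C; (2,5):dx=+7,dy=+11->C
  (2,6):dx=-2,dy=-4->C; (2,7):dx=-3,dy=-5->C; (2,8):dx=+1,dy=-1->D; (2,9):dx=+2,dy=+6->C
  (2,10):dx=+4,dy=+4->C; (3,4):dx=+7,dy=+6->C; (3,5):dx=+8,dy=+8->C; (3,6):dx=-1,dy=-7->C
  (3,7):dx=-2,dy=-8->C; (3,8):dx=+2,dy=-4->D; (3,9):dx=+3,dy=+3->C; (3,10):dx=+5,dy=+1->C
  (4,5):dx=+1,dy=+2->C; (4,6):dx=-8,dy=-13->C; (4,7):dx=-9,dy=-14->C; (4,8):dx=-5,dy=-10->C
  (4,9):dx=-4,dy=-3->C; (4,10):dx=-2,dy=-5->C; (5,6):dx=-9,dy=-15->C; (5,7):dx=-10,dy=-16->C
  (5,8):dx=-6,dy=-12->C; (5,9):dx=-5,dy=-5->C; (5,10):dx=-3,dy=-7->C; (6,7):dx=-1,dy=-1->C
  (6,8):dx=+3,dy=+3->C; (6,9):dx=+4,dy=+10->C; (6,10):dx=+6,dy=+8->C; (7,8):dx=+4,dy=+4->C
  (7,9):dx=+5,dy=+11->C; (7,10):dx=+7,dy=+9->C; (8,9):dx=+1,dy=+7->C; (8,10):dx=+3,dy=+5->C
  (9,10):dx=+2,dy=-2->D
Step 2: C = 41, D = 4, total pairs = 45.
Step 3: tau = (C - D)/(n(n-1)/2) = (41 - 4)/45 = 0.822222.
Step 4: Exact two-sided p-value (enumerate n! = 3628800 permutations of y under H0): p = 0.000358.
Step 5: alpha = 0.05. reject H0.

tau_b = 0.8222 (C=41, D=4), p = 0.000358, reject H0.


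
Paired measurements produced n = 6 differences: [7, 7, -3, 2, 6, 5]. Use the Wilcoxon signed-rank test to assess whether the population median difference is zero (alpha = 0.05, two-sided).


Step 1: Drop any zero differences (none here) and take |d_i|.
|d| = [7, 7, 3, 2, 6, 5]
Step 2: Midrank |d_i| (ties get averaged ranks).
ranks: |7|->5.5, |7|->5.5, |3|->2, |2|->1, |6|->4, |5|->3
Step 3: Attach original signs; sum ranks with positive sign and with negative sign.
W+ = 5.5 + 5.5 + 1 + 4 + 3 = 19
W- = 2 = 2
(Check: W+ + W- = 21 should equal n(n+1)/2 = 21.)
Step 4: Test statistic W = min(W+, W-) = 2.
Step 5: Ties in |d|, so use the tie-corrected normal approximation.
        E[W] = n(n+1)/4 = 6*7/4 = 10.5.
        Tie groups: |d|=7 (t=2); sum(t^3 - t) = 6.
        Var[W] = n(n+1)(2n+1)/24 - sum(t^3-t)/48 = 546/24 - 6/48 = 22.625.
        z = (W - E[W]) / sqrt(Var[W]) = (2 - 10.5) / 4.7566 = -1.7870.
        Two-sided p = 2*Phi(z) = 0.073937.
Step 6: alpha = 0.05. fail to reject H0.

W+ = 19, W- = 2, W = min = 2, p = 0.073937, fail to reject H0.


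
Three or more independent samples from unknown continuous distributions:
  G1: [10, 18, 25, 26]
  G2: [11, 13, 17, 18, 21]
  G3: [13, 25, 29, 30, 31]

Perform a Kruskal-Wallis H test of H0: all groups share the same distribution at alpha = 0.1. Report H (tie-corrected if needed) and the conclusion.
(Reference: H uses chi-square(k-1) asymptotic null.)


Step 1: Combine all N = 14 observations and assign midranks.
sorted (value, group, rank): (10,G1,1), (11,G2,2), (13,G2,3.5), (13,G3,3.5), (17,G2,5), (18,G1,6.5), (18,G2,6.5), (21,G2,8), (25,G1,9.5), (25,G3,9.5), (26,G1,11), (29,G3,12), (30,G3,13), (31,G3,14)
Step 2: Sum ranks within each group.
R_1 = 28 (n_1 = 4)
R_2 = 25 (n_2 = 5)
R_3 = 52 (n_3 = 5)
Step 3: H = 12/(N(N+1)) * sum(R_i^2/n_i) - 3(N+1)
     = 12/(14*15) * (28^2/4 + 25^2/5 + 52^2/5) - 3*15
     = 0.057143 * 861.8 - 45
     = 4.245714.
Step 4: Ties present; correction factor C = 1 - 18/(14^3 - 14) = 0.993407. Corrected H = 4.245714 / 0.993407 = 4.273894.
Step 5: Under H0, H ~ chi^2(2); p-value = 0.118015.
Step 6: alpha = 0.1. fail to reject H0.

H = 4.2739, df = 2, p = 0.118015, fail to reject H0.


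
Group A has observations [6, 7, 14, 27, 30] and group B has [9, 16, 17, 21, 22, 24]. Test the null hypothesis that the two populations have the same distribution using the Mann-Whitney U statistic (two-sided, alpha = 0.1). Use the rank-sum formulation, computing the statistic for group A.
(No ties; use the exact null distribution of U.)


Step 1: Combine and sort all 11 observations; assign midranks.
sorted (value, group): (6,X), (7,X), (9,Y), (14,X), (16,Y), (17,Y), (21,Y), (22,Y), (24,Y), (27,X), (30,X)
ranks: 6->1, 7->2, 9->3, 14->4, 16->5, 17->6, 21->7, 22->8, 24->9, 27->10, 30->11
Step 2: Rank sum for X: R1 = 1 + 2 + 4 + 10 + 11 = 28.
Step 3: U_X = R1 - n1(n1+1)/2 = 28 - 5*6/2 = 28 - 15 = 13.
       U_Y = n1*n2 - U_X = 30 - 13 = 17.
Step 4: No ties, so the exact null distribution of U (based on enumerating the C(11,5) = 462 equally likely rank assignments) gives the two-sided p-value.
Step 5: p-value = 0.792208; compare to alpha = 0.1. fail to reject H0.

U_X = 13, p = 0.792208, fail to reject H0 at alpha = 0.1.


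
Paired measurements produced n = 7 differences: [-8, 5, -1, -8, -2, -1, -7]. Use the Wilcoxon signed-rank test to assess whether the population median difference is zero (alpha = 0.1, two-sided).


Step 1: Drop any zero differences (none here) and take |d_i|.
|d| = [8, 5, 1, 8, 2, 1, 7]
Step 2: Midrank |d_i| (ties get averaged ranks).
ranks: |8|->6.5, |5|->4, |1|->1.5, |8|->6.5, |2|->3, |1|->1.5, |7|->5
Step 3: Attach original signs; sum ranks with positive sign and with negative sign.
W+ = 4 = 4
W- = 6.5 + 1.5 + 6.5 + 3 + 1.5 + 5 = 24
(Check: W+ + W- = 28 should equal n(n+1)/2 = 28.)
Step 4: Test statistic W = min(W+, W-) = 4.
Step 5: Ties in |d|, so use the tie-corrected normal approximation.
        E[W] = n(n+1)/4 = 7*8/4 = 14.
        Tie groups: |d|=1 (t=2), |d|=8 (t=2); sum(t^3 - t) = 12.
        Var[W] = n(n+1)(2n+1)/24 - sum(t^3-t)/48 = 840/24 - 12/48 = 34.75.
        z = (W - E[W]) / sqrt(Var[W]) = (4 - 14) / 5.8949 = -1.6964.
        Two-sided p = 2*Phi(z) = 0.089814.
Step 6: alpha = 0.1. reject H0.

W+ = 4, W- = 24, W = min = 4, p = 0.089814, reject H0.


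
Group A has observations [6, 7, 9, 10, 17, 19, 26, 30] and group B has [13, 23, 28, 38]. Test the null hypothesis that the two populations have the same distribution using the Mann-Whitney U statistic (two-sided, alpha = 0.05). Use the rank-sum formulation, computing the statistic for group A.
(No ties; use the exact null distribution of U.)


Step 1: Combine and sort all 12 observations; assign midranks.
sorted (value, group): (6,X), (7,X), (9,X), (10,X), (13,Y), (17,X), (19,X), (23,Y), (26,X), (28,Y), (30,X), (38,Y)
ranks: 6->1, 7->2, 9->3, 10->4, 13->5, 17->6, 19->7, 23->8, 26->9, 28->10, 30->11, 38->12
Step 2: Rank sum for X: R1 = 1 + 2 + 3 + 4 + 6 + 7 + 9 + 11 = 43.
Step 3: U_X = R1 - n1(n1+1)/2 = 43 - 8*9/2 = 43 - 36 = 7.
       U_Y = n1*n2 - U_X = 32 - 7 = 25.
Step 4: No ties, so the exact null distribution of U (based on enumerating the C(12,8) = 495 equally likely rank assignments) gives the two-sided p-value.
Step 5: p-value = 0.153535; compare to alpha = 0.05. fail to reject H0.

U_X = 7, p = 0.153535, fail to reject H0 at alpha = 0.05.


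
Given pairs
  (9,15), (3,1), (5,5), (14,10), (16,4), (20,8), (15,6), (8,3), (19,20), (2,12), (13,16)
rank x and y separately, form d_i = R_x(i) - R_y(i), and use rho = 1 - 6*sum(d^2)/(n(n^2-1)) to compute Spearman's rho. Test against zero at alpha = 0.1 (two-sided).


Step 1: Rank x and y separately (midranks; no ties here).
rank(x): 9->5, 3->2, 5->3, 14->7, 16->9, 20->11, 15->8, 8->4, 19->10, 2->1, 13->6
rank(y): 15->9, 1->1, 5->4, 10->7, 4->3, 8->6, 6->5, 3->2, 20->11, 12->8, 16->10
Step 2: d_i = R_x(i) - R_y(i); compute d_i^2.
  (5-9)^2=16, (2-1)^2=1, (3-4)^2=1, (7-7)^2=0, (9-3)^2=36, (11-6)^2=25, (8-5)^2=9, (4-2)^2=4, (10-11)^2=1, (1-8)^2=49, (6-10)^2=16
sum(d^2) = 158.
Step 3: rho = 1 - 6*158 / (11*(11^2 - 1)) = 1 - 948/1320 = 0.281818.
Step 4: Under H0, t = rho * sqrt((n-2)/(1-rho^2)) = 0.8812 ~ t(9).
Step 5: Two-sided p-value from the t-distribution with 9 df = 0.401145.
Step 6: alpha = 0.1. fail to reject H0.

rho = 0.2818, p = 0.401145, fail to reject H0 at alpha = 0.1.


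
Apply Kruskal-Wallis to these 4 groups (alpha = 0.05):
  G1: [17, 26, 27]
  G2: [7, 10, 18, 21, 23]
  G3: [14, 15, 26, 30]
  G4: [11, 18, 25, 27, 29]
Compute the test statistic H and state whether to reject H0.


Step 1: Combine all N = 17 observations and assign midranks.
sorted (value, group, rank): (7,G2,1), (10,G2,2), (11,G4,3), (14,G3,4), (15,G3,5), (17,G1,6), (18,G2,7.5), (18,G4,7.5), (21,G2,9), (23,G2,10), (25,G4,11), (26,G1,12.5), (26,G3,12.5), (27,G1,14.5), (27,G4,14.5), (29,G4,16), (30,G3,17)
Step 2: Sum ranks within each group.
R_1 = 33 (n_1 = 3)
R_2 = 29.5 (n_2 = 5)
R_3 = 38.5 (n_3 = 4)
R_4 = 52 (n_4 = 5)
Step 3: H = 12/(N(N+1)) * sum(R_i^2/n_i) - 3(N+1)
     = 12/(17*18) * (33^2/3 + 29.5^2/5 + 38.5^2/4 + 52^2/5) - 3*18
     = 0.039216 * 1448.41 - 54
     = 2.800490.
Step 4: Ties present; correction factor C = 1 - 18/(17^3 - 17) = 0.996324. Corrected H = 2.800490 / 0.996324 = 2.810824.
Step 5: Under H0, H ~ chi^2(3); p-value = 0.421721.
Step 6: alpha = 0.05. fail to reject H0.

H = 2.8108, df = 3, p = 0.421721, fail to reject H0.


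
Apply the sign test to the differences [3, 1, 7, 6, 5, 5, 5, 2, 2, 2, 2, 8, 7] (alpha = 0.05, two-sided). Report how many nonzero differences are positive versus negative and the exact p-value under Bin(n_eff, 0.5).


Step 1: Discard zero differences. Original n = 13; n_eff = number of nonzero differences = 13.
Nonzero differences (with sign): +3, +1, +7, +6, +5, +5, +5, +2, +2, +2, +2, +8, +7
Step 2: Count signs: positive = 13, negative = 0.
Step 3: Under H0: P(positive) = 0.5, so the number of positives S ~ Bin(13, 0.5).
Step 4: Two-sided exact p-value = sum of Bin(13,0.5) probabilities at or below the observed probability = 0.000244.
Step 5: alpha = 0.05. reject H0.

n_eff = 13, pos = 13, neg = 0, p = 0.000244, reject H0.


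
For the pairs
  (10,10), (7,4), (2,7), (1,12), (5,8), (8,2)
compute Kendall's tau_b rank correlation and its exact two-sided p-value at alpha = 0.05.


Step 1: Enumerate the 15 unordered pairs (i,j) with i<j and classify each by sign(x_j-x_i) * sign(y_j-y_i).
  (1,2):dx=-3,dy=-6->C; (1,3):dx=-8,dy=-3->C; (1,4):dx=-9,dy=+2->D; (1,5):dx=-5,dy=-2->C
  (1,6):dx=-2,dy=-8->C; (2,3):dx=-5,dy=+3->D; (2,4):dx=-6,dy=+8->D; (2,5):dx=-2,dy=+4->D
  (2,6):dx=+1,dy=-2->D; (3,4):dx=-1,dy=+5->D; (3,5):dx=+3,dy=+1->C; (3,6):dx=+6,dy=-5->D
  (4,5):dx=+4,dy=-4->D; (4,6):dx=+7,dy=-10->D; (5,6):dx=+3,dy=-6->D
Step 2: C = 5, D = 10, total pairs = 15.
Step 3: tau = (C - D)/(n(n-1)/2) = (5 - 10)/15 = -0.333333.
Step 4: Exact two-sided p-value (enumerate n! = 720 permutations of y under H0): p = 0.469444.
Step 5: alpha = 0.05. fail to reject H0.

tau_b = -0.3333 (C=5, D=10), p = 0.469444, fail to reject H0.


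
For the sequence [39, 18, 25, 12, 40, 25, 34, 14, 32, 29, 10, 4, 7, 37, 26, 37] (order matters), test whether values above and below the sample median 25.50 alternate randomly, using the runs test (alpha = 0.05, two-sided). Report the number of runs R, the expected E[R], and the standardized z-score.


Step 1: Compute median = 25.50; label A = above, B = below.
Labels in order: ABBBABABAABBBAAA  (n_A = 8, n_B = 8)
Step 2: Count runs R = 9.
Step 3: Under H0 (random ordering), E[R] = 2*n_A*n_B/(n_A+n_B) + 1 = 2*8*8/16 + 1 = 9.0000.
        Var[R] = 2*n_A*n_B*(2*n_A*n_B - n_A - n_B) / ((n_A+n_B)^2 * (n_A+n_B-1)) = 14336/3840 = 3.7333.
        SD[R] = 1.9322.
Step 4: R = E[R], so z = 0 with no continuity correction.
Step 5: Two-sided p-value via normal approximation = 2*(1 - Phi(|z|)) = 1.000000.
Step 6: alpha = 0.05. fail to reject H0.

R = 9, z = 0.0000, p = 1.000000, fail to reject H0.


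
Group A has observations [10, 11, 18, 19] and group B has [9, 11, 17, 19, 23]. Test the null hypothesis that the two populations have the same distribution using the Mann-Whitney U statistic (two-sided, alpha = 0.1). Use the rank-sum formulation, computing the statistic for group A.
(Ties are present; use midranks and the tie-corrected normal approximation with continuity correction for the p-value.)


Step 1: Combine and sort all 9 observations; assign midranks.
sorted (value, group): (9,Y), (10,X), (11,X), (11,Y), (17,Y), (18,X), (19,X), (19,Y), (23,Y)
ranks: 9->1, 10->2, 11->3.5, 11->3.5, 17->5, 18->6, 19->7.5, 19->7.5, 23->9
Step 2: Rank sum for X: R1 = 2 + 3.5 + 6 + 7.5 = 19.
Step 3: U_X = R1 - n1(n1+1)/2 = 19 - 4*5/2 = 19 - 10 = 9.
       U_Y = n1*n2 - U_X = 20 - 9 = 11.
Step 4: Ties are present, so use the tie-corrected normal approximation (with continuity correction) for the p-value.
Step 5: p-value = 0.901705; compare to alpha = 0.1. fail to reject H0.

U_X = 9, p = 0.901705, fail to reject H0 at alpha = 0.1.


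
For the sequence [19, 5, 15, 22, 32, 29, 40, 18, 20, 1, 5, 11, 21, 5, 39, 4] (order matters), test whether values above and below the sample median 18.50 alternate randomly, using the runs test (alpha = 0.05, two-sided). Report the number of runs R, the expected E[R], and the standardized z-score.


Step 1: Compute median = 18.50; label A = above, B = below.
Labels in order: ABBAAAABABBBABAB  (n_A = 8, n_B = 8)
Step 2: Count runs R = 10.
Step 3: Under H0 (random ordering), E[R] = 2*n_A*n_B/(n_A+n_B) + 1 = 2*8*8/16 + 1 = 9.0000.
        Var[R] = 2*n_A*n_B*(2*n_A*n_B - n_A - n_B) / ((n_A+n_B)^2 * (n_A+n_B-1)) = 14336/3840 = 3.7333.
        SD[R] = 1.9322.
Step 4: Continuity-corrected z = (R - 0.5 - E[R]) / SD[R] = (10 - 0.5 - 9.0000) / 1.9322 = 0.2588.
Step 5: Two-sided p-value via normal approximation = 2*(1 - Phi(|z|)) = 0.795809.
Step 6: alpha = 0.05. fail to reject H0.

R = 10, z = 0.2588, p = 0.795809, fail to reject H0.


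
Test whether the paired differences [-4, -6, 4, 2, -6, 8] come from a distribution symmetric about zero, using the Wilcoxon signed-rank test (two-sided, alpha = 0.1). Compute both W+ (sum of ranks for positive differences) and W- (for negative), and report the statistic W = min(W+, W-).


Step 1: Drop any zero differences (none here) and take |d_i|.
|d| = [4, 6, 4, 2, 6, 8]
Step 2: Midrank |d_i| (ties get averaged ranks).
ranks: |4|->2.5, |6|->4.5, |4|->2.5, |2|->1, |6|->4.5, |8|->6
Step 3: Attach original signs; sum ranks with positive sign and with negative sign.
W+ = 2.5 + 1 + 6 = 9.5
W- = 2.5 + 4.5 + 4.5 = 11.5
(Check: W+ + W- = 21 should equal n(n+1)/2 = 21.)
Step 4: Test statistic W = min(W+, W-) = 9.5.
Step 5: Ties in |d|, so use the tie-corrected normal approximation.
        E[W] = n(n+1)/4 = 6*7/4 = 10.5.
        Tie groups: |d|=4 (t=2), |d|=6 (t=2); sum(t^3 - t) = 12.
        Var[W] = n(n+1)(2n+1)/24 - sum(t^3-t)/48 = 546/24 - 12/48 = 22.5.
        z = (W - E[W]) / sqrt(Var[W]) = (9.5 - 10.5) / 4.7434 = -0.2108.
        Two-sided p = 2*Phi(z) = 0.833029.
Step 6: alpha = 0.1. fail to reject H0.

W+ = 9.5, W- = 11.5, W = min = 9.5, p = 0.833029, fail to reject H0.


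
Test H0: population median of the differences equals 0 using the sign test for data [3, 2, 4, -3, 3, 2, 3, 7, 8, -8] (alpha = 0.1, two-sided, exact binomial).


Step 1: Discard zero differences. Original n = 10; n_eff = number of nonzero differences = 10.
Nonzero differences (with sign): +3, +2, +4, -3, +3, +2, +3, +7, +8, -8
Step 2: Count signs: positive = 8, negative = 2.
Step 3: Under H0: P(positive) = 0.5, so the number of positives S ~ Bin(10, 0.5).
Step 4: Two-sided exact p-value = sum of Bin(10,0.5) probabilities at or below the observed probability = 0.109375.
Step 5: alpha = 0.1. fail to reject H0.

n_eff = 10, pos = 8, neg = 2, p = 0.109375, fail to reject H0.


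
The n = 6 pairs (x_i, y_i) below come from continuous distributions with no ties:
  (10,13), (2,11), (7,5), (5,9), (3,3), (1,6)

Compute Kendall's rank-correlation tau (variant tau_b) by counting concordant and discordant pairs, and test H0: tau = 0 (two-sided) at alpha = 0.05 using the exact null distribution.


Step 1: Enumerate the 15 unordered pairs (i,j) with i<j and classify each by sign(x_j-x_i) * sign(y_j-y_i).
  (1,2):dx=-8,dy=-2->C; (1,3):dx=-3,dy=-8->C; (1,4):dx=-5,dy=-4->C; (1,5):dx=-7,dy=-10->C
  (1,6):dx=-9,dy=-7->C; (2,3):dx=+5,dy=-6->D; (2,4):dx=+3,dy=-2->D; (2,5):dx=+1,dy=-8->D
  (2,6):dx=-1,dy=-5->C; (3,4):dx=-2,dy=+4->D; (3,5):dx=-4,dy=-2->C; (3,6):dx=-6,dy=+1->D
  (4,5):dx=-2,dy=-6->C; (4,6):dx=-4,dy=-3->C; (5,6):dx=-2,dy=+3->D
Step 2: C = 9, D = 6, total pairs = 15.
Step 3: tau = (C - D)/(n(n-1)/2) = (9 - 6)/15 = 0.200000.
Step 4: Exact two-sided p-value (enumerate n! = 720 permutations of y under H0): p = 0.719444.
Step 5: alpha = 0.05. fail to reject H0.

tau_b = 0.2000 (C=9, D=6), p = 0.719444, fail to reject H0.


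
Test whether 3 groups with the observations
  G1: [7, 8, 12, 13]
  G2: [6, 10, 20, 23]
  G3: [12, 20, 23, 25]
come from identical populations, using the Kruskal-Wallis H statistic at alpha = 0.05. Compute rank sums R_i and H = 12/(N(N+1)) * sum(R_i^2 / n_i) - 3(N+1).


Step 1: Combine all N = 12 observations and assign midranks.
sorted (value, group, rank): (6,G2,1), (7,G1,2), (8,G1,3), (10,G2,4), (12,G1,5.5), (12,G3,5.5), (13,G1,7), (20,G2,8.5), (20,G3,8.5), (23,G2,10.5), (23,G3,10.5), (25,G3,12)
Step 2: Sum ranks within each group.
R_1 = 17.5 (n_1 = 4)
R_2 = 24 (n_2 = 4)
R_3 = 36.5 (n_3 = 4)
Step 3: H = 12/(N(N+1)) * sum(R_i^2/n_i) - 3(N+1)
     = 12/(12*13) * (17.5^2/4 + 24^2/4 + 36.5^2/4) - 3*13
     = 0.076923 * 553.625 - 39
     = 3.586538.
Step 4: Ties present; correction factor C = 1 - 18/(12^3 - 12) = 0.989510. Corrected H = 3.586538 / 0.989510 = 3.624558.
Step 5: Under H0, H ~ chi^2(2); p-value = 0.163282.
Step 6: alpha = 0.05. fail to reject H0.

H = 3.6246, df = 2, p = 0.163282, fail to reject H0.


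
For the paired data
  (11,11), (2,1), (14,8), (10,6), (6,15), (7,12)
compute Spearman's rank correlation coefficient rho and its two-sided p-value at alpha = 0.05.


Step 1: Rank x and y separately (midranks; no ties here).
rank(x): 11->5, 2->1, 14->6, 10->4, 6->2, 7->3
rank(y): 11->4, 1->1, 8->3, 6->2, 15->6, 12->5
Step 2: d_i = R_x(i) - R_y(i); compute d_i^2.
  (5-4)^2=1, (1-1)^2=0, (6-3)^2=9, (4-2)^2=4, (2-6)^2=16, (3-5)^2=4
sum(d^2) = 34.
Step 3: rho = 1 - 6*34 / (6*(6^2 - 1)) = 1 - 204/210 = 0.028571.
Step 4: Under H0, t = rho * sqrt((n-2)/(1-rho^2)) = 0.0572 ~ t(4).
Step 5: Two-sided p-value from the t-distribution with 4 df = 0.957155.
Step 6: alpha = 0.05. fail to reject H0.

rho = 0.0286, p = 0.957155, fail to reject H0 at alpha = 0.05.


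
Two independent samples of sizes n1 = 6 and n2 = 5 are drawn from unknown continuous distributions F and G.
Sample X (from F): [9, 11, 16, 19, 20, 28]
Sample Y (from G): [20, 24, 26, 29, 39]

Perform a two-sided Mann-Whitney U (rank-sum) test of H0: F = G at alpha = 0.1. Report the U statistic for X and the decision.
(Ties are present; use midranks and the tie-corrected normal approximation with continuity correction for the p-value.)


Step 1: Combine and sort all 11 observations; assign midranks.
sorted (value, group): (9,X), (11,X), (16,X), (19,X), (20,X), (20,Y), (24,Y), (26,Y), (28,X), (29,Y), (39,Y)
ranks: 9->1, 11->2, 16->3, 19->4, 20->5.5, 20->5.5, 24->7, 26->8, 28->9, 29->10, 39->11
Step 2: Rank sum for X: R1 = 1 + 2 + 3 + 4 + 5.5 + 9 = 24.5.
Step 3: U_X = R1 - n1(n1+1)/2 = 24.5 - 6*7/2 = 24.5 - 21 = 3.5.
       U_Y = n1*n2 - U_X = 30 - 3.5 = 26.5.
Step 4: Ties are present, so use the tie-corrected normal approximation (with continuity correction) for the p-value.
Step 5: p-value = 0.044126; compare to alpha = 0.1. reject H0.

U_X = 3.5, p = 0.044126, reject H0 at alpha = 0.1.


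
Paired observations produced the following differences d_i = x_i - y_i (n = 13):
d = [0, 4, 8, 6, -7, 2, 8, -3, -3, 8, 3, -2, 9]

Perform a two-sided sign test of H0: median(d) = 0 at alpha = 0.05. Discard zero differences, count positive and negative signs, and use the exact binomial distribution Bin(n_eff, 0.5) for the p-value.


Step 1: Discard zero differences. Original n = 13; n_eff = number of nonzero differences = 12.
Nonzero differences (with sign): +4, +8, +6, -7, +2, +8, -3, -3, +8, +3, -2, +9
Step 2: Count signs: positive = 8, negative = 4.
Step 3: Under H0: P(positive) = 0.5, so the number of positives S ~ Bin(12, 0.5).
Step 4: Two-sided exact p-value = sum of Bin(12,0.5) probabilities at or below the observed probability = 0.387695.
Step 5: alpha = 0.05. fail to reject H0.

n_eff = 12, pos = 8, neg = 4, p = 0.387695, fail to reject H0.
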